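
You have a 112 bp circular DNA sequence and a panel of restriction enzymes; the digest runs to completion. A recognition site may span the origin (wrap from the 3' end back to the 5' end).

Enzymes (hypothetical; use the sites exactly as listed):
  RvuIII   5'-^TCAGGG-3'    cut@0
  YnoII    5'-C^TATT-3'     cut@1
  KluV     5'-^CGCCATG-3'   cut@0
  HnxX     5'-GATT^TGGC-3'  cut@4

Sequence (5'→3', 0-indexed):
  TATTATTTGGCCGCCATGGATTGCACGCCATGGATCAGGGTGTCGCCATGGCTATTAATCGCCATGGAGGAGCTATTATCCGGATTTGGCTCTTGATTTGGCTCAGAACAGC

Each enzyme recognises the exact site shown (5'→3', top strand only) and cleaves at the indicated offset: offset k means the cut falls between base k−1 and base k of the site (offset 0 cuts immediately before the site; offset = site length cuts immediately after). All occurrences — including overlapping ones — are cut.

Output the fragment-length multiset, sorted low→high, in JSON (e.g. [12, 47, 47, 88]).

[7,9,9,9,11,12,13,14,14,14]

Scan for sites:
  RvuIII TCAGGG/0: at [34] ⇒ [34]
  YnoII CTATT/1: at [51, 72, 111] ⇒ [0, 52, 73]
  KluV CGCCATG/0: at [11, 25, 43, 59] ⇒ [11, 25, 43, 59]
  HnxX GATTTGGC/4: at [82, 94] ⇒ [86, 98]

Pooled cuts: [0, 11, 25, 34, 43, 52, 59, 73, 86, 98]

Fragment lengths:
  0→11: 11 bp
  11→25: 14 bp
  25→34: 9 bp
  34→43: 9 bp
  43→52: 9 bp
  52→59: 7 bp
  59→73: 14 bp
  73→86: 13 bp
  86→98: 12 bp
  98→0 (wrap): 112-98+0 = 14 bp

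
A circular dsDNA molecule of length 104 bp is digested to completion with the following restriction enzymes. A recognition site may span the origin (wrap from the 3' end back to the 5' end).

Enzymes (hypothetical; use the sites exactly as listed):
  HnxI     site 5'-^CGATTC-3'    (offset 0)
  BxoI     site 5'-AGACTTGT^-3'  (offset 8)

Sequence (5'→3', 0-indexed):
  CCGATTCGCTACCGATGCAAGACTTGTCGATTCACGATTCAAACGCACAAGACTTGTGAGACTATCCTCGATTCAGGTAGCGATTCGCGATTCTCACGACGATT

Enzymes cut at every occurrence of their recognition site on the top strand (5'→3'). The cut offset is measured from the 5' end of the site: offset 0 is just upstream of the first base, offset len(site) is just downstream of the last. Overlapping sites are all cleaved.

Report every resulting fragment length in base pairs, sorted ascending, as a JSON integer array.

[6,7,7,11,12,12,23,26]

Per-enzyme occurrences:
  HnxI CGATTC/0: at [1, 27, 34, 68, 80, 87, 99] ⇒ [1, 27, 34, 68, 80, 87, 99]
  BxoI AGACTTGT/8: at [19, 49] ⇒ [27, 57]

Pooled cuts: [1, 27, 34, 57, 68, 80, 87, 99]

Fragment lengths:
  1→27: 26 bp
  27→34: 7 bp
  34→57: 23 bp
  57→68: 11 bp
  68→80: 12 bp
  80→87: 7 bp
  87→99: 12 bp
  99→1 (wrap): 104-99+1 = 6 bp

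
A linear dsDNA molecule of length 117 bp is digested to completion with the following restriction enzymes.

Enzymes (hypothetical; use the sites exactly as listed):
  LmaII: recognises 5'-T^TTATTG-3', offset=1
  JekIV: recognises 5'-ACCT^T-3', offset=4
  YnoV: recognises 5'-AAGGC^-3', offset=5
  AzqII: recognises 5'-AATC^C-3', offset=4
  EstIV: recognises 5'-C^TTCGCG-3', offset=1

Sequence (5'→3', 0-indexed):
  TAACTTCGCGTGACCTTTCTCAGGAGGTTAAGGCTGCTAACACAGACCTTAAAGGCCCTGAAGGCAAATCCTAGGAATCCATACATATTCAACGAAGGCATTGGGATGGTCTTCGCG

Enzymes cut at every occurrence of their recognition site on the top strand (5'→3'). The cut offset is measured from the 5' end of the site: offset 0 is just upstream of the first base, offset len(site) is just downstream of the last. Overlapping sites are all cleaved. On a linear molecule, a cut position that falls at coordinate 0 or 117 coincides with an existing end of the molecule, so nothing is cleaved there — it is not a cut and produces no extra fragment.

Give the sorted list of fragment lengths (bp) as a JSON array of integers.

Per-enzyme occurrences:
  LmaII (TTTATTG, off=1): no sites
  JekIV ACCTT/4: at [12, 45] ⇒ [16, 49]
  YnoV AAGGC/5: at [29, 51, 60, 94] ⇒ [34, 56, 65, 99]
  AzqII AATCC/4: at [66, 75] ⇒ [70, 79]
  EstIV CTTCGCG/1: at [3, 110] ⇒ [4, 111]

All cut coordinates (distinct, sorted): [4, 16, 34, 49, 56, 65, 70, 79, 99, 111]

Fragment lengths:
  [0,4): 4 bp
  [4,16): 12 bp
  [16,34): 18 bp
  [34,49): 15 bp
  [49,56): 7 bp
  [56,65): 9 bp
  [65,70): 5 bp
  [70,79): 9 bp
  [79,99): 20 bp
  [99,111): 12 bp
  [111,117): 6 bp

[4,5,6,7,9,9,12,12,15,18,20]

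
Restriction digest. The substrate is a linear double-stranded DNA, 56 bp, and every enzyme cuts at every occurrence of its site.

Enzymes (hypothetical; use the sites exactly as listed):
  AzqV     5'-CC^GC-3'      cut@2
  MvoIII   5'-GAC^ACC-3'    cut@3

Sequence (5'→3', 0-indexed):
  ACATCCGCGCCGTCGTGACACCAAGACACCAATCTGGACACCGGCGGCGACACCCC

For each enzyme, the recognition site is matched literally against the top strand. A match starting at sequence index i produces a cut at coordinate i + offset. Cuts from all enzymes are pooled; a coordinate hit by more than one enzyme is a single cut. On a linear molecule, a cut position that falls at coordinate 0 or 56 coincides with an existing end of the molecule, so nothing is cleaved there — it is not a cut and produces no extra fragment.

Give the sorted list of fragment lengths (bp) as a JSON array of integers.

Scan for sites:
  AzqV (CCGC, off=2): starts [4] → cuts [6]
  MvoIII (GACACC, off=3): starts [16, 24, 36, 48] → cuts [19, 27, 39, 51]

All cut coordinates (distinct, sorted): [6, 19, 27, 39, 51]

Fragments:
  [0,6): 6 bp
  [6,19): 13 bp
  [19,27): 8 bp
  [27,39): 12 bp
  [39,51): 12 bp
  [51,56): 5 bp

[5,6,8,12,12,13]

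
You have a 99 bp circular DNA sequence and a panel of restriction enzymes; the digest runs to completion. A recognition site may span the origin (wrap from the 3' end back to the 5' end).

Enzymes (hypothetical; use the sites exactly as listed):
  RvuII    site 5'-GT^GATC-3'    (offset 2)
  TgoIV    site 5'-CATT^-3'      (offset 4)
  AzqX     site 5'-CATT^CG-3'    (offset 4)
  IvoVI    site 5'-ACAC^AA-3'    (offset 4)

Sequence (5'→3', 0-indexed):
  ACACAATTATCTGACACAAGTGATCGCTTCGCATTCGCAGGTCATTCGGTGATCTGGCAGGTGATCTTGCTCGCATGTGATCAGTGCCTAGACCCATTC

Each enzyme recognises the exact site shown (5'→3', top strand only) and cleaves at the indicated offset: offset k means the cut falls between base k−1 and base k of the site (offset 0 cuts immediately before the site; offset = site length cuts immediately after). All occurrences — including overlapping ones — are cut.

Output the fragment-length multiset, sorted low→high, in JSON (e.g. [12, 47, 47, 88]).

Scan for sites:
  RvuII GTGATC/2: at [19, 48, 60, 76] ⇒ [21, 50, 62, 78]
  TgoIV CATT/4: at [31, 42, 94] ⇒ [35, 46, 98]
  AzqX CATTCG/4: at [31, 42] ⇒ [35, 46]
  IvoVI ACACAA/4: at [0, 13] ⇒ [4, 17]

Pooled cuts: [4, 17, 21, 35, 46, 50, 62, 78, 98]

Fragment lengths:
  4→17: 13 bp
  17→21: 4 bp
  21→35: 14 bp
  35→46: 11 bp
  46→50: 4 bp
  50→62: 12 bp
  62→78: 16 bp
  78→98: 20 bp
  98→4 (wrap): 99-98+4 = 5 bp

[4,4,5,11,12,13,14,16,20]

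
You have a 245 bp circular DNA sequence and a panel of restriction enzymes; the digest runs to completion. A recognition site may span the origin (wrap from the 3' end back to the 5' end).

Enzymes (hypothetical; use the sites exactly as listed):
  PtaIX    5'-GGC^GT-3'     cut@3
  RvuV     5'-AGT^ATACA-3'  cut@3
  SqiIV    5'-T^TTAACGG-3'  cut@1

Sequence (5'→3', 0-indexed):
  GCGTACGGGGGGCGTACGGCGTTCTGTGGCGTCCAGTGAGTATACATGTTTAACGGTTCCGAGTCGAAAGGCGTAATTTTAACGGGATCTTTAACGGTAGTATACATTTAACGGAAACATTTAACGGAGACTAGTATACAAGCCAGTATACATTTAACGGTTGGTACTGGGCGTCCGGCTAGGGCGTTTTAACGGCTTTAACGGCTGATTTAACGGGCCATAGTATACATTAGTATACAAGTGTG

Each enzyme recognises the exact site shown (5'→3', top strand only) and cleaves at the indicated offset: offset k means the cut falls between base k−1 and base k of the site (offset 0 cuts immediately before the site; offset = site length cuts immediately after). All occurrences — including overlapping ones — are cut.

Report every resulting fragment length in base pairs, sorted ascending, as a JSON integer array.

Scan for sites:
  PtaIX GGCGT/3: at [10, 17, 27, 69, 169, 182, 244] ⇒ [2, 13, 20, 30, 72, 172, 185]
  RvuV AGTATACA/3: at [38, 98, 132, 144, 221, 231] ⇒ [41, 101, 135, 147, 224, 234]
  SqiIV TTTAACGG/1: at [48, 77, 89, 106, 119, 152, 187, 196, 208] ⇒ [49, 78, 90, 107, 120, 153, 188, 197, 209]

Pooled cuts: [2, 13, 20, 30, 41, 49, 72, 78, 90, 101, 107, 120, 135, 147, 153, 172, 185, 188, 197, 209, 224, 234]

Fragment lengths:
  2→13: 11 bp
  13→20: 7 bp
  20→30: 10 bp
  30→41: 11 bp
  41→49: 8 bp
  49→72: 23 bp
  72→78: 6 bp
  78→90: 12 bp
  90→101: 11 bp
  101→107: 6 bp
  107→120: 13 bp
  120→135: 15 bp
  135→147: 12 bp
  147→153: 6 bp
  153→172: 19 bp
  172→185: 13 bp
  185→188: 3 bp
  188→197: 9 bp
  197→209: 12 bp
  209→224: 15 bp
  224→234: 10 bp
  234→2 (wrap): 245-234+2 = 13 bp

[3,6,6,6,7,8,9,10,10,11,11,11,12,12,12,13,13,13,15,15,19,23]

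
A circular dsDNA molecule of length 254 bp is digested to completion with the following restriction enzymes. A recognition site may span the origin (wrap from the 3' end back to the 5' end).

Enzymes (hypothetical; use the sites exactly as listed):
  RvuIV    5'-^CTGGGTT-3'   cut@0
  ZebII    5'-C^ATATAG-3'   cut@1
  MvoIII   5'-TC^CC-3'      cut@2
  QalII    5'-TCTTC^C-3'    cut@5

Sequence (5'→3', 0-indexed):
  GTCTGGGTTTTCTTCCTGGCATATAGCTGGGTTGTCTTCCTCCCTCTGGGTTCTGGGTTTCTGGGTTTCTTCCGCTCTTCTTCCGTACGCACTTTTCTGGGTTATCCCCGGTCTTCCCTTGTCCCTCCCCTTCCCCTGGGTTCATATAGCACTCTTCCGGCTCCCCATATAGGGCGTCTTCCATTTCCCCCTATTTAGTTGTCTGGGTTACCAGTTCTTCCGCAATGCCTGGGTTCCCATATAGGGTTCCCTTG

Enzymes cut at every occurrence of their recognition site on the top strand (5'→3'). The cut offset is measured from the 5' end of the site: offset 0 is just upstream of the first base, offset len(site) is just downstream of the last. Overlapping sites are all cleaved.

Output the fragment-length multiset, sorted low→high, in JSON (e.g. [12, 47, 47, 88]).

[2,2,3,3,3,4,5,6,6,6,6,7,7,7,8,8,8,8,10,10,11,11,12,13,13,13,14,15,15,18]

Scan for sites:
  RvuIV (CTGGGTT, off=0): starts [2, 26, 45, 52, 60, 96, 135, 202, 228] → cuts [2, 26, 45, 52, 60, 96, 135, 202, 228]
  ZebII (CATATAG, off=1): starts [19, 142, 165, 237] → cuts [20, 143, 166, 238]
  MvoIII (TCCC, off=2): starts [40, 104, 114, 121, 125, 131, 161, 185, 234, 247] → cuts [42, 106, 116, 123, 127, 133, 163, 187, 236, 249]
  QalII (TCTTCC, off=5): starts [10, 34, 67, 78, 111, 152, 176, 215] → cuts [15, 39, 72, 83, 116, 157, 181, 220]

All cut coordinates (distinct, sorted): [2, 15, 20, 26, 39, 42, 45, 52, 60, 72, 83, 96, 106, 116, 123, 127, 133, 135, 143, 157, 163, 166, 181, 187, 202, 220, 228, 236, 238, 249]

Fragments:
  2→15: 13 bp
  15→20: 5 bp
  20→26: 6 bp
  26→39: 13 bp
  39→42: 3 bp
  42→45: 3 bp
  45→52: 7 bp
  52→60: 8 bp
  60→72: 12 bp
  72→83: 11 bp
  83→96: 13 bp
  96→106: 10 bp
  106→116: 10 bp
  116→123: 7 bp
  123→127: 4 bp
  127→133: 6 bp
  133→135: 2 bp
  135→143: 8 bp
  143→157: 14 bp
  157→163: 6 bp
  163→166: 3 bp
  166→181: 15 bp
  181→187: 6 bp
  187→202: 15 bp
  202→220: 18 bp
  220→228: 8 bp
  228→236: 8 bp
  236→238: 2 bp
  238→249: 11 bp
  249→2 (wrap): 254-249+2 = 7 bp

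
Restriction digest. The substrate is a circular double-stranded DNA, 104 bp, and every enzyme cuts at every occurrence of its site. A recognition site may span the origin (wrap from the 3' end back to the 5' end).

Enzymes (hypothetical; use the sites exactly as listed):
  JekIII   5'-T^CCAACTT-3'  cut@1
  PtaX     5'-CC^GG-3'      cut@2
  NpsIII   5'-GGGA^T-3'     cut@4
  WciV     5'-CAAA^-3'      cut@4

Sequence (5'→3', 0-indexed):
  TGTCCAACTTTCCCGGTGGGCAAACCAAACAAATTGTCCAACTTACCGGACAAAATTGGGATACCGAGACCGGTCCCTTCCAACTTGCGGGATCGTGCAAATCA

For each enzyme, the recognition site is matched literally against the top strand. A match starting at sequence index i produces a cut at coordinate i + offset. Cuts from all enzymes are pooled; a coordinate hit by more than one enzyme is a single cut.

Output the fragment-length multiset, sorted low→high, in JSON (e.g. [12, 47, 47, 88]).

[4,4,5,6,7,7,8,9,10,10,10,11,13]

Site scan:
  JekIII (TCCAACTT, off=1): starts [2, 36, 78] → cuts [3, 37, 79]
  PtaX (CCGG, off=2): starts [12, 45, 69] → cuts [14, 47, 71]
  NpsIII (GGGAT, off=4): starts [57, 88] → cuts [61, 92]
  WciV (CAAA, off=4): starts [20, 25, 29, 50, 97] → cuts [24, 29, 33, 54, 101]

Pooled cuts: [3, 14, 24, 29, 33, 37, 47, 54, 61, 71, 79, 92, 101]

Fragment lengths:
  3→14: 11 bp
  14→24: 10 bp
  24→29: 5 bp
  29→33: 4 bp
  33→37: 4 bp
  37→47: 10 bp
  47→54: 7 bp
  54→61: 7 bp
  61→71: 10 bp
  71→79: 8 bp
  79→92: 13 bp
  92→101: 9 bp
  101→3 (wrap): 104-101+3 = 6 bp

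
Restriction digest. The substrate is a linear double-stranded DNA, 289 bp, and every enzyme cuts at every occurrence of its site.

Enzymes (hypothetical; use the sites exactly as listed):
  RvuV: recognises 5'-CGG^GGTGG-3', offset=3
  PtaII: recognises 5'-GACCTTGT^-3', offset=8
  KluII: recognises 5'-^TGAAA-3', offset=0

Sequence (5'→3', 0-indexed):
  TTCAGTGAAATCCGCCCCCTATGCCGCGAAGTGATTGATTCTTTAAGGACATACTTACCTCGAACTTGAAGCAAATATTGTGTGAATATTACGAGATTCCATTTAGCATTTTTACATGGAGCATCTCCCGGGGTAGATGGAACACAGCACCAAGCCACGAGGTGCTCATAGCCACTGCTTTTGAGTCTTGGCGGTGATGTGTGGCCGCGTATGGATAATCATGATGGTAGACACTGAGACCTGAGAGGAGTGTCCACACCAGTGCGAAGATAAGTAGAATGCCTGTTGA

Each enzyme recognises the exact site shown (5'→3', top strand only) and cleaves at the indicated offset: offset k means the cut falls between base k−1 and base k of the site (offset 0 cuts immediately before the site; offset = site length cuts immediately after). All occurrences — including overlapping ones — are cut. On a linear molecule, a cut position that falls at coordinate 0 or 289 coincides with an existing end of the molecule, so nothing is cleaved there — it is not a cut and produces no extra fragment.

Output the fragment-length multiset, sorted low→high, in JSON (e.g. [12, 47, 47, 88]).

[5,284]

Per-enzyme occurrences:
  RvuV (CGGGGTGG, off=3): no sites
  PtaII (GACCTTGT, off=8): no sites
  KluII TGAAA/0: at [5] ⇒ [5]

Pooled cuts: [5]

Fragment lengths:
  [0,5): 5 bp
  [5,289): 284 bp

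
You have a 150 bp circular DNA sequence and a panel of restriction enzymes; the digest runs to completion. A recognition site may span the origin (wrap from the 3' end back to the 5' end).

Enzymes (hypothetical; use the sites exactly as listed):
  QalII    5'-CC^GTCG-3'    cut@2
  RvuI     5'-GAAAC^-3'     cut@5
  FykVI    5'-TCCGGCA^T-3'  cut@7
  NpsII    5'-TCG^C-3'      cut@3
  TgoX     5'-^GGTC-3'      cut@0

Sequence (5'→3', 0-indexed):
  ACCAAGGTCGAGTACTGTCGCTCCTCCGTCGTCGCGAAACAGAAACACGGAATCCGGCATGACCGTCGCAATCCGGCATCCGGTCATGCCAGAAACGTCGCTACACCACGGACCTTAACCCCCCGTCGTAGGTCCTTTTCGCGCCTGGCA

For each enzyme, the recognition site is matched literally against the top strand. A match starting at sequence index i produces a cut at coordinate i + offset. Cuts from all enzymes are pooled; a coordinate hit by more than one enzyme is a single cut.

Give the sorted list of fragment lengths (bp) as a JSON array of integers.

Per-enzyme occurrences:
  QalII (CCGTCG, off=2): starts [25, 62, 122] → cuts [27, 64, 124]
  RvuI (GAAAC, off=5): starts [35, 41, 91] → cuts [40, 46, 96]
  FykVI (TCCGGCAT, off=7): starts [52, 71] → cuts [59, 78]
  NpsII (TCGC, off=3): starts [17, 31, 65, 97, 138] → cuts [20, 34, 68, 100, 141]
  TgoX (GGTC, off=0): starts [5, 81, 130] → cuts [5, 81, 130]

All cut coordinates (distinct, sorted): [5, 20, 27, 34, 40, 46, 59, 64, 68, 78, 81, 96, 100, 124, 130, 141]

Fragment lengths:
  5→20: 15 bp
  20→27: 7 bp
  27→34: 7 bp
  34→40: 6 bp
  40→46: 6 bp
  46→59: 13 bp
  59→64: 5 bp
  64→68: 4 bp
  68→78: 10 bp
  78→81: 3 bp
  81→96: 15 bp
  96→100: 4 bp
  100→124: 24 bp
  124→130: 6 bp
  130→141: 11 bp
  141→5 (wrap): 150-141+5 = 14 bp

[3,4,4,5,6,6,6,7,7,10,11,13,14,15,15,24]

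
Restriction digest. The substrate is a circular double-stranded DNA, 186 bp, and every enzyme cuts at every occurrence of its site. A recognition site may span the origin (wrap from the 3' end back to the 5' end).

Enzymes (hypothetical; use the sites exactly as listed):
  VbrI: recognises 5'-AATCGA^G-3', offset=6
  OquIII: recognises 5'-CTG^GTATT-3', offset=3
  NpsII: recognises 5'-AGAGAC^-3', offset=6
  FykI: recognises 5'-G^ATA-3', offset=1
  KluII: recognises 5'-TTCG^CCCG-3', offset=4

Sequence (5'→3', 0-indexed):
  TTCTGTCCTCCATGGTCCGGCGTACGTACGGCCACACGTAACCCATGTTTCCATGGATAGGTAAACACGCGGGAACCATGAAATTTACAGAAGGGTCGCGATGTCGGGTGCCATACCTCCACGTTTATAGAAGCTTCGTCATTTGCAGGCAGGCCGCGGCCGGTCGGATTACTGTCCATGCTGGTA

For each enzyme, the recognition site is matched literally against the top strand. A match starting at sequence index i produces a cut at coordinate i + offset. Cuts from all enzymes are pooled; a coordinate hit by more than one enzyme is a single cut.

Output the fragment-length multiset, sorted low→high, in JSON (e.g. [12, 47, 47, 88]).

[59,127]

Site scan:
  VbrI (AATCGAG, off=6): no sites
  OquIII CTGGTATT/3: at [180] ⇒ [183]
  NpsII (AGAGAC, off=6): no sites
  FykI GATA/1: at [55] ⇒ [56]
  KluII (TTCGCCCG, off=4): no sites

All cut coordinates (distinct, sorted): [56, 183]

Fragment lengths:
  56→183: 127 bp
  183→56 (wrap): 186-183+56 = 59 bp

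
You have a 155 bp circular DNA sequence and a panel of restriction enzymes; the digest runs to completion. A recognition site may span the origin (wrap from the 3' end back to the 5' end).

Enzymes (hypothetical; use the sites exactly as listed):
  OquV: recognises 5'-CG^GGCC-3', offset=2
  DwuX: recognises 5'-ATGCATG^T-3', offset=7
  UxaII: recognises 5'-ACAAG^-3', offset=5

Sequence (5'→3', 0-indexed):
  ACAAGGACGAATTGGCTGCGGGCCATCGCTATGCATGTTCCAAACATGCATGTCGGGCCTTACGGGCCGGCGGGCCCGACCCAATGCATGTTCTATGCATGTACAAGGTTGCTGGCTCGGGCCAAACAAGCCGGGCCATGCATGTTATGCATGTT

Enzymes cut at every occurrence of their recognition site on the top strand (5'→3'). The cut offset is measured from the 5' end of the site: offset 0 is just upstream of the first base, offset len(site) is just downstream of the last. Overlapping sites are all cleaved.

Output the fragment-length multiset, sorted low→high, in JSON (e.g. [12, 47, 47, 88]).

[3,3,6,7,8,9,9,11,11,11,12,15,15,17,18]

Site scan:
  OquV CGGGCC/2: at [18, 53, 62, 70, 117, 131] ⇒ [20, 55, 64, 72, 119, 133]
  DwuX ATGCATGT/7: at [30, 45, 83, 94, 137, 146] ⇒ [37, 52, 90, 101, 144, 153]
  UxaII ACAAG/5: at [0, 102, 125] ⇒ [5, 107, 130]

Pooled cuts: [5, 20, 37, 52, 55, 64, 72, 90, 101, 107, 119, 130, 133, 144, 153]

Fragment lengths:
  5→20: 15 bp
  20→37: 17 bp
  37→52: 15 bp
  52→55: 3 bp
  55→64: 9 bp
  64→72: 8 bp
  72→90: 18 bp
  90→101: 11 bp
  101→107: 6 bp
  107→119: 12 bp
  119→130: 11 bp
  130→133: 3 bp
  133→144: 11 bp
  144→153: 9 bp
  153→5 (wrap): 155-153+5 = 7 bp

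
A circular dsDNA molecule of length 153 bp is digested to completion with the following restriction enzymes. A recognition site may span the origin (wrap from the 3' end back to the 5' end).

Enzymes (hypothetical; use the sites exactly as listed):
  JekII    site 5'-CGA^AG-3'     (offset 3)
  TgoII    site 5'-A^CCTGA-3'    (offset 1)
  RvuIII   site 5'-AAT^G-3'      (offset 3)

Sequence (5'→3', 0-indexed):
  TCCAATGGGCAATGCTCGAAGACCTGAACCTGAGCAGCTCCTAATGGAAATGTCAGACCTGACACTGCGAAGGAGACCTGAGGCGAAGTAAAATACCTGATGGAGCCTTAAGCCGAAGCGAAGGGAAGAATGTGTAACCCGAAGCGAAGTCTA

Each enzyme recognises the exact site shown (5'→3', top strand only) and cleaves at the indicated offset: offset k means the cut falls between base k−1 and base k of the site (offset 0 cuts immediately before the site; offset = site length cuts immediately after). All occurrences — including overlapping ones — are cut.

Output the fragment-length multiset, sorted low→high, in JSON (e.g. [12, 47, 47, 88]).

[3,5,5,6,6,6,6,6,7,9,10,10,11,12,13,17,21]

Site scan:
  JekII CGAAG/3: at [16, 67, 83, 113, 118, 139, 144] ⇒ [19, 70, 86, 116, 121, 142, 147]
  TgoII ACCTGA/1: at [21, 27, 56, 75, 94] ⇒ [22, 28, 57, 76, 95]
  RvuIII AATG/3: at [3, 10, 42, 48, 128] ⇒ [6, 13, 45, 51, 131]

All cut coordinates (distinct, sorted): [6, 13, 19, 22, 28, 45, 51, 57, 70, 76, 86, 95, 116, 121, 131, 142, 147]

Fragment lengths:
  6→13: 7 bp
  13→19: 6 bp
  19→22: 3 bp
  22→28: 6 bp
  28→45: 17 bp
  45→51: 6 bp
  51→57: 6 bp
  57→70: 13 bp
  70→76: 6 bp
  76→86: 10 bp
  86→95: 9 bp
  95→116: 21 bp
  116→121: 5 bp
  121→131: 10 bp
  131→142: 11 bp
  142→147: 5 bp
  147→6 (wrap): 153-147+6 = 12 bp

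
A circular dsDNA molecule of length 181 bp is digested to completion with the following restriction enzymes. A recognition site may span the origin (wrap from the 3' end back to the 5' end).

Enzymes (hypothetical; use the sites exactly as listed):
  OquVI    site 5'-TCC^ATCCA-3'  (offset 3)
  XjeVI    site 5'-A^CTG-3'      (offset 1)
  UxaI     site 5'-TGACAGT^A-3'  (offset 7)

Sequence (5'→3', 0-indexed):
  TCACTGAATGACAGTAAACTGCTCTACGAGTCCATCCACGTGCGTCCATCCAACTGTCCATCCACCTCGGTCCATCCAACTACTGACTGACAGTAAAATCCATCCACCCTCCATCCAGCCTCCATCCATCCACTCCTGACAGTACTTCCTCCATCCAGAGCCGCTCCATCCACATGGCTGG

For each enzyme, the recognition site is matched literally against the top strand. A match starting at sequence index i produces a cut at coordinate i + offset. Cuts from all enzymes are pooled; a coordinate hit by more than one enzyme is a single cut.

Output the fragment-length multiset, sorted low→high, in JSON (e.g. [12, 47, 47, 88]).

Per-enzyme occurrences:
  OquVI (TCCATCCA, off=3): starts [30, 44, 56, 70, 98, 109, 120, 124, 149, 164] → cuts [33, 47, 59, 73, 101, 112, 123, 127, 152, 167]
  XjeVI (ACTG, off=1): starts [2, 17, 52, 81, 85] → cuts [3, 18, 53, 82, 86]
  UxaI (TGACAGTA, off=7): starts [8, 87, 136] → cuts [15, 94, 143]

Pooled cuts: [3, 15, 18, 33, 47, 53, 59, 73, 82, 86, 94, 101, 112, 123, 127, 143, 152, 167]

Fragments:
  3→15: 12 bp
  15→18: 3 bp
  18→33: 15 bp
  33→47: 14 bp
  47→53: 6 bp
  53→59: 6 bp
  59→73: 14 bp
  73→82: 9 bp
  82→86: 4 bp
  86→94: 8 bp
  94→101: 7 bp
  101→112: 11 bp
  112→123: 11 bp
  123→127: 4 bp
  127→143: 16 bp
  143→152: 9 bp
  152→167: 15 bp
  167→3 (wrap): 181-167+3 = 17 bp

[3,4,4,6,6,7,8,9,9,11,11,12,14,14,15,15,16,17]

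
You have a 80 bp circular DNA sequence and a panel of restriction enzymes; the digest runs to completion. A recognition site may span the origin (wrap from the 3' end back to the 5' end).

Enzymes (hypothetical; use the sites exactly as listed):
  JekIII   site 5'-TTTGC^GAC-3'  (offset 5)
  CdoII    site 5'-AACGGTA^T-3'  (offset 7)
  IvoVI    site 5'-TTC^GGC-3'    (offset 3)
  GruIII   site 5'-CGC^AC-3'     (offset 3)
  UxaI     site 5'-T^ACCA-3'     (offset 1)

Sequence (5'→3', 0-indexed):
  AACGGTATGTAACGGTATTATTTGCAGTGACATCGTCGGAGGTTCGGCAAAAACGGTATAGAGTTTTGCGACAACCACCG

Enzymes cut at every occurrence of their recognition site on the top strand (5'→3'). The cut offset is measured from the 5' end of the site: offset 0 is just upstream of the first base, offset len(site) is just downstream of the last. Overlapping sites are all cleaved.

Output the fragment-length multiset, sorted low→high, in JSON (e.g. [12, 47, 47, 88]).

[10,11,13,18,28]

Per-enzyme occurrences:
  JekIII (TTTGCGAC, off=5): starts [64] → cuts [69]
  CdoII (AACGGTAT, off=7): starts [0, 10, 51] → cuts [7, 17, 58]
  IvoVI (TTCGGC, off=3): starts [42] → cuts [45]
  GruIII (CGCAC, off=3): no sites
  UxaI (TACCA, off=1): no sites

Pooled cuts: [7, 17, 45, 58, 69]

Fragment lengths:
  7→17: 10 bp
  17→45: 28 bp
  45→58: 13 bp
  58→69: 11 bp
  69→7 (wrap): 80-69+7 = 18 bp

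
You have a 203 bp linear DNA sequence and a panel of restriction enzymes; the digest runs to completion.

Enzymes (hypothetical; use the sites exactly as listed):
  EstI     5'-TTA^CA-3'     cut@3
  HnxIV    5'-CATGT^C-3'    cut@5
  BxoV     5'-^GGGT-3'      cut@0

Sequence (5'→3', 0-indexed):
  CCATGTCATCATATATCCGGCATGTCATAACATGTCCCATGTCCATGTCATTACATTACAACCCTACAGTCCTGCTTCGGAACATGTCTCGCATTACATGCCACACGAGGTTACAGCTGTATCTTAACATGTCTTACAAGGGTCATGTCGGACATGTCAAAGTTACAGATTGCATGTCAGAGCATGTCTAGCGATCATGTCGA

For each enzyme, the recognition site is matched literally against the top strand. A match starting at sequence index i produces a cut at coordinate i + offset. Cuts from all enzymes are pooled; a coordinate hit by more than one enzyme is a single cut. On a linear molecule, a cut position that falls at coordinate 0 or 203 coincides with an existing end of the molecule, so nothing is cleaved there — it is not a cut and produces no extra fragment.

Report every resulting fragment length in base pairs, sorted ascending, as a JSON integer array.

Per-enzyme occurrences:
  EstI TTACA/3: at [50, 55, 93, 110, 133, 162] ⇒ [53, 58, 96, 113, 136, 165]
  HnxIV CATGTC/5: at [1, 20, 30, 37, 43, 82, 127, 143, 152, 172, 182, 195] ⇒ [6, 25, 35, 42, 48, 87, 132, 148, 157, 177, 187, 200]
  BxoV GGGT/0: at [139] ⇒ [139]

Pooled cuts: [6, 25, 35, 42, 48, 53, 58, 87, 96, 113, 132, 136, 139, 148, 157, 165, 177, 187, 200]

Fragment lengths:
  [0,6): 6 bp
  [6,25): 19 bp
  [25,35): 10 bp
  [35,42): 7 bp
  [42,48): 6 bp
  [48,53): 5 bp
  [53,58): 5 bp
  [58,87): 29 bp
  [87,96): 9 bp
  [96,113): 17 bp
  [113,132): 19 bp
  [132,136): 4 bp
  [136,139): 3 bp
  [139,148): 9 bp
  [148,157): 9 bp
  [157,165): 8 bp
  [165,177): 12 bp
  [177,187): 10 bp
  [187,200): 13 bp
  [200,203): 3 bp

[3,3,4,5,5,6,6,7,8,9,9,9,10,10,12,13,17,19,19,29]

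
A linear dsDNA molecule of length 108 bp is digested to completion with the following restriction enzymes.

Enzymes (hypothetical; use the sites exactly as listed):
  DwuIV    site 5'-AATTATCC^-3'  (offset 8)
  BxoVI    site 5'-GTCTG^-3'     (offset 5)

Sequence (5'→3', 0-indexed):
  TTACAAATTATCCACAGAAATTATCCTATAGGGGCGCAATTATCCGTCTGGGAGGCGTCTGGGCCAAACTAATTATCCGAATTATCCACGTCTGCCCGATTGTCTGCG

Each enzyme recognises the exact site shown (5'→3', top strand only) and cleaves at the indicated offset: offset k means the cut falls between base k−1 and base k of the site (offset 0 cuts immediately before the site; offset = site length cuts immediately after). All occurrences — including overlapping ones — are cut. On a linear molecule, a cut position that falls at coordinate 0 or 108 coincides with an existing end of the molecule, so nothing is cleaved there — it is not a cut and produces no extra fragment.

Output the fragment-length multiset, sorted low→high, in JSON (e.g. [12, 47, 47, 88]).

Scan for sites:
  DwuIV AATTATCC/8: at [5, 18, 37, 70, 79] ⇒ [13, 26, 45, 78, 87]
  BxoVI GTCTG/5: at [45, 56, 89, 101] ⇒ [50, 61, 94, 106]

All cut coordinates (distinct, sorted): [13, 26, 45, 50, 61, 78, 87, 94, 106]

Fragment lengths:
  [0,13): 13 bp
  [13,26): 13 bp
  [26,45): 19 bp
  [45,50): 5 bp
  [50,61): 11 bp
  [61,78): 17 bp
  [78,87): 9 bp
  [87,94): 7 bp
  [94,106): 12 bp
  [106,108): 2 bp

[2,5,7,9,11,12,13,13,17,19]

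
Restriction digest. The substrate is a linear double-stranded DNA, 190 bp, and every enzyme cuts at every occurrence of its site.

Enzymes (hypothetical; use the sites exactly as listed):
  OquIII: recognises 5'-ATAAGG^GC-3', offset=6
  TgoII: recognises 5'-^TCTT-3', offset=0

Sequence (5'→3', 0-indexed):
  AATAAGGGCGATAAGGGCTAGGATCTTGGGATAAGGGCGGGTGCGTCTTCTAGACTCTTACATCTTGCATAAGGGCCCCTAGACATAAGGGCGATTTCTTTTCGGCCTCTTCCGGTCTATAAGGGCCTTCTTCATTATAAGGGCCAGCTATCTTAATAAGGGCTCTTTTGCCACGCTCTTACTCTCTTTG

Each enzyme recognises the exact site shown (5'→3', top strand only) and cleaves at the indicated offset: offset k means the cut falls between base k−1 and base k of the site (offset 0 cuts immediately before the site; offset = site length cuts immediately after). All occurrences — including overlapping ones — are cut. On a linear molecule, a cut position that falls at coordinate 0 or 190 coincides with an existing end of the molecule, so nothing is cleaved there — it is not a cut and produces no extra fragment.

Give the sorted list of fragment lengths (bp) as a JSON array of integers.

Scan for sites:
  OquIII ATAAGGGC/6: at [1, 10, 30, 68, 84, 118, 136, 155] ⇒ [7, 16, 36, 74, 90, 124, 142, 161]
  TgoII TCTT/0: at [23, 45, 55, 62, 96, 107, 128, 150, 163, 176, 184] ⇒ [23, 45, 55, 62, 96, 107, 128, 150, 163, 176, 184]

Pooled cuts: [7, 16, 23, 36, 45, 55, 62, 74, 90, 96, 107, 124, 128, 142, 150, 161, 163, 176, 184]

Fragment lengths:
  [0,7): 7 bp
  [7,16): 9 bp
  [16,23): 7 bp
  [23,36): 13 bp
  [36,45): 9 bp
  [45,55): 10 bp
  [55,62): 7 bp
  [62,74): 12 bp
  [74,90): 16 bp
  [90,96): 6 bp
  [96,107): 11 bp
  [107,124): 17 bp
  [124,128): 4 bp
  [128,142): 14 bp
  [142,150): 8 bp
  [150,161): 11 bp
  [161,163): 2 bp
  [163,176): 13 bp
  [176,184): 8 bp
  [184,190): 6 bp

[2,4,6,6,7,7,7,8,8,9,9,10,11,11,12,13,13,14,16,17]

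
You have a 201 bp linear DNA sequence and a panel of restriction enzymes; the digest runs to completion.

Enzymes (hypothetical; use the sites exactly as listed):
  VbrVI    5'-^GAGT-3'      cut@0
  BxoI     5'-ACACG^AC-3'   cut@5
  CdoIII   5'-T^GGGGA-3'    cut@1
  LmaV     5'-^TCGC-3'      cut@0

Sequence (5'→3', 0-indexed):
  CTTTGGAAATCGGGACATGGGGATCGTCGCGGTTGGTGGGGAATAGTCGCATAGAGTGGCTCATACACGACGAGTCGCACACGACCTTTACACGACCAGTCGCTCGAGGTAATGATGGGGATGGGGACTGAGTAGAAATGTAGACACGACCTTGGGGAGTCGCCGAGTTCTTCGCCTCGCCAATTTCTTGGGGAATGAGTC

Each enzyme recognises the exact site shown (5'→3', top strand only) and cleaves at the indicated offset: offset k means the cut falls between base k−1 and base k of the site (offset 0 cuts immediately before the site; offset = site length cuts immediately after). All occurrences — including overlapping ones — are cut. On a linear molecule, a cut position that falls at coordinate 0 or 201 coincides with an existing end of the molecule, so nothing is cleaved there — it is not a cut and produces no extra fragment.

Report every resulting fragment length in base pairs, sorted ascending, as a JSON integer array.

[2,3,3,3,5,5,5,5,5,6,7,7,7,7,8,9,9,11,11,13,16,17,18,19]

Per-enzyme occurrences:
  VbrVI GAGT/0: at [53, 71, 129, 156, 164, 196] ⇒ [53, 71, 129, 156, 164, 196]
  BxoI ACACGAC/5: at [64, 78, 89, 143] ⇒ [69, 83, 94, 148]
  CdoIII TGGGGA/1: at [17, 36, 115, 121, 152, 188] ⇒ [18, 37, 116, 122, 153, 189]
  LmaV TCGC/0: at [26, 46, 74, 99, 159, 171, 176] ⇒ [26, 46, 74, 99, 159, 171, 176]

Pooled cuts: [18, 26, 37, 46, 53, 69, 71, 74, 83, 94, 99, 116, 122, 129, 148, 153, 156, 159, 164, 171, 176, 189, 196]

Fragments:
  [0,18): 18 bp
  [18,26): 8 bp
  [26,37): 11 bp
  [37,46): 9 bp
  [46,53): 7 bp
  [53,69): 16 bp
  [69,71): 2 bp
  [71,74): 3 bp
  [74,83): 9 bp
  [83,94): 11 bp
  [94,99): 5 bp
  [99,116): 17 bp
  [116,122): 6 bp
  [122,129): 7 bp
  [129,148): 19 bp
  [148,153): 5 bp
  [153,156): 3 bp
  [156,159): 3 bp
  [159,164): 5 bp
  [164,171): 7 bp
  [171,176): 5 bp
  [176,189): 13 bp
  [189,196): 7 bp
  [196,201): 5 bp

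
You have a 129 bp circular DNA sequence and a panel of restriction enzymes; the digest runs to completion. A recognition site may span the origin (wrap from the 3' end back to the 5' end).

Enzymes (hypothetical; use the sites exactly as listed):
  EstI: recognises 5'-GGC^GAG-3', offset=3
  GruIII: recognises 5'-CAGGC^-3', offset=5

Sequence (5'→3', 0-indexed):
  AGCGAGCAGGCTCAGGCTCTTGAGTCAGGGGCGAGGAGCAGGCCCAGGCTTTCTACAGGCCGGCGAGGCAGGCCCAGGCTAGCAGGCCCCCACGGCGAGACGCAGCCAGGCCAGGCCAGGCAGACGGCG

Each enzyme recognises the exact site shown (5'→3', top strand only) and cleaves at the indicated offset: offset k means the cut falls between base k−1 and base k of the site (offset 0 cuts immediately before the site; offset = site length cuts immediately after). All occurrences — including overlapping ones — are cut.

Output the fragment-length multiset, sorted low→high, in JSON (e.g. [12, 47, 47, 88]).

Site scan:
  EstI GGCGAG/3: at [29, 61, 93, 125] ⇒ [32, 64, 96, 128]
  GruIII CAGGC/5: at [6, 12, 38, 44, 55, 68, 74, 82, 106, 111, 116] ⇒ [11, 17, 43, 49, 60, 73, 79, 87, 111, 116, 121]

Pooled cuts: [11, 17, 32, 43, 49, 60, 64, 73, 79, 87, 96, 111, 116, 121, 128]

Fragments:
  11→17: 6 bp
  17→32: 15 bp
  32→43: 11 bp
  43→49: 6 bp
  49→60: 11 bp
  60→64: 4 bp
  64→73: 9 bp
  73→79: 6 bp
  79→87: 8 bp
  87→96: 9 bp
  96→111: 15 bp
  111→116: 5 bp
  116→121: 5 bp
  121→128: 7 bp
  128→11 (wrap): 129-128+11 = 12 bp

[4,5,5,6,6,6,7,8,9,9,11,11,12,15,15]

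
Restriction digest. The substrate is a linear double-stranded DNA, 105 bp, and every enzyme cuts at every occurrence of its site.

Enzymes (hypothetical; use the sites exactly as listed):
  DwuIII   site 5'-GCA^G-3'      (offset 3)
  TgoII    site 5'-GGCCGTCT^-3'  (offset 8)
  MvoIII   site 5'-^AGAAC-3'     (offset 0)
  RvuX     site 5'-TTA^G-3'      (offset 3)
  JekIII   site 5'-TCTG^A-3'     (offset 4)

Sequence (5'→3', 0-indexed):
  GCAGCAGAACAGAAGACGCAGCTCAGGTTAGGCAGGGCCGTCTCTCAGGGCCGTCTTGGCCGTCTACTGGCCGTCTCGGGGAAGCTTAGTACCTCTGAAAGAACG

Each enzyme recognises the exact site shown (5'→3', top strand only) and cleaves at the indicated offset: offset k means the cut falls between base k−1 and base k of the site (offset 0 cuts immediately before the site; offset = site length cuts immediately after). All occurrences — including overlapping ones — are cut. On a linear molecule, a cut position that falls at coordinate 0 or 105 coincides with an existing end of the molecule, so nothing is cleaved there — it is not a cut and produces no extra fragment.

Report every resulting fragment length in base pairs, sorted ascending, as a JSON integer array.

[1,2,2,3,4,6,9,9,9,10,11,12,13,14]

Scan for sites:
  DwuIII (GCAG, off=3): starts [0, 3, 17, 31] → cuts [3, 6, 20, 34]
  TgoII (GGCCGTCT, off=8): starts [35, 48, 57, 68] → cuts [43, 56, 65, 76]
  MvoIII (AGAAC, off=0): starts [5, 99] → cuts [5, 99]
  RvuX (TTAG, off=3): starts [27, 85] → cuts [30, 88]
  JekIII (TCTGA, off=4): starts [93] → cuts [97]

Pooled cuts: [3, 5, 6, 20, 30, 34, 43, 56, 65, 76, 88, 97, 99]

Fragments:
  [0,3): 3 bp
  [3,5): 2 bp
  [5,6): 1 bp
  [6,20): 14 bp
  [20,30): 10 bp
  [30,34): 4 bp
  [34,43): 9 bp
  [43,56): 13 bp
  [56,65): 9 bp
  [65,76): 11 bp
  [76,88): 12 bp
  [88,97): 9 bp
  [97,99): 2 bp
  [99,105): 6 bp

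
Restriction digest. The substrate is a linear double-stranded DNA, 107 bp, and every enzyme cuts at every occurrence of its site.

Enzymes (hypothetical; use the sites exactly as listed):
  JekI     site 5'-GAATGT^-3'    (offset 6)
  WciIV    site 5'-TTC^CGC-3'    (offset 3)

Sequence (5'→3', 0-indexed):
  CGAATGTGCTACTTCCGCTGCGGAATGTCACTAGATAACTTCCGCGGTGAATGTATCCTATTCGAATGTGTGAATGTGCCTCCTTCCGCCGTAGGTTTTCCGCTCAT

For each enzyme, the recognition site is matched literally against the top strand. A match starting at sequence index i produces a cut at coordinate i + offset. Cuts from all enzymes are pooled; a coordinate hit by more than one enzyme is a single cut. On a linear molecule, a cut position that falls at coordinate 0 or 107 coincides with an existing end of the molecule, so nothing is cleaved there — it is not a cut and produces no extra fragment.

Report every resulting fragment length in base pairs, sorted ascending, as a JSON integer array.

[7,7,8,8,9,12,13,14,14,15]

Per-enzyme occurrences:
  JekI (GAATGT, off=6): starts [1, 22, 48, 63, 71] → cuts [7, 28, 54, 69, 77]
  WciIV (TTCCGC, off=3): starts [12, 39, 83, 97] → cuts [15, 42, 86, 100]

All cut coordinates (distinct, sorted): [7, 15, 28, 42, 54, 69, 77, 86, 100]

Fragments:
  [0,7): 7 bp
  [7,15): 8 bp
  [15,28): 13 bp
  [28,42): 14 bp
  [42,54): 12 bp
  [54,69): 15 bp
  [69,77): 8 bp
  [77,86): 9 bp
  [86,100): 14 bp
  [100,107): 7 bp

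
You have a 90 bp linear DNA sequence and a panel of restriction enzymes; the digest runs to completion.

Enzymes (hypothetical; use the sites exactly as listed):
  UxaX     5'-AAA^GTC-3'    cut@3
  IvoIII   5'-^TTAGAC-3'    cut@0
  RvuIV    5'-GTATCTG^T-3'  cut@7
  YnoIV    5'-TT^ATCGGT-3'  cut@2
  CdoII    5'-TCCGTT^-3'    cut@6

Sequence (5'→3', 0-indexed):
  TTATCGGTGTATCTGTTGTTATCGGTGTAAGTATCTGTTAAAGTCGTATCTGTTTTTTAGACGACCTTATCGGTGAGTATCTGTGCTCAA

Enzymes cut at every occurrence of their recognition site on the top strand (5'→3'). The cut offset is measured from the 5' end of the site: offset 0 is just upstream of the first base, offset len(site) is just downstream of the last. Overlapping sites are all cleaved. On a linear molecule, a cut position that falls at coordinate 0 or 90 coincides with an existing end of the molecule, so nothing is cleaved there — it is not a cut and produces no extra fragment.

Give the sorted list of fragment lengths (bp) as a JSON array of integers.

[2,4,5,5,7,10,12,13,15,17]

Per-enzyme occurrences:
  UxaX AAAGTC/3: at [39] ⇒ [42]
  IvoIII TTAGAC/0: at [56] ⇒ [56]
  RvuIV GTATCTGT/7: at [8, 30, 45, 76] ⇒ [15, 37, 52, 83]
  YnoIV TTATCGGT/2: at [0, 18, 66] ⇒ [2, 20, 68]
  CdoII (TCCGTT, off=6): no sites

All cut coordinates (distinct, sorted): [2, 15, 20, 37, 42, 52, 56, 68, 83]

Fragment lengths:
  [0,2): 2 bp
  [2,15): 13 bp
  [15,20): 5 bp
  [20,37): 17 bp
  [37,42): 5 bp
  [42,52): 10 bp
  [52,56): 4 bp
  [56,68): 12 bp
  [68,83): 15 bp
  [83,90): 7 bp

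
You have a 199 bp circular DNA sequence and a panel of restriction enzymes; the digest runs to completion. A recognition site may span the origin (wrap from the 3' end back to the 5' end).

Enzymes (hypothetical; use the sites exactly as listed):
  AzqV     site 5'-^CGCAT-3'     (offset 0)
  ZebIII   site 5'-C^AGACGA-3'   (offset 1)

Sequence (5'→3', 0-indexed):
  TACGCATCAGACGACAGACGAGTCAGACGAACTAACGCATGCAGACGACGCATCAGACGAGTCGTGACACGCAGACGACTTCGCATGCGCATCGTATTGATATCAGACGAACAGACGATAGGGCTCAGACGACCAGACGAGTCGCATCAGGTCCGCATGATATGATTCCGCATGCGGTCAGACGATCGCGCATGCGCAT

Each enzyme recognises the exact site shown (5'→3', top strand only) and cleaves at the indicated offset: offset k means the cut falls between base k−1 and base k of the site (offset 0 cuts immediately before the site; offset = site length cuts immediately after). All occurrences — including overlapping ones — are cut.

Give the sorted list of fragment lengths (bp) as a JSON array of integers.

Scan for sites:
  AzqV (CGCAT, off=0): starts [2, 35, 48, 81, 87, 142, 153, 168, 188, 194] → cuts [2, 35, 48, 81, 87, 142, 153, 168, 188, 194]
  ZebIII (CAGACGA, off=1): starts [7, 14, 23, 41, 53, 71, 103, 111, 125, 133, 178] → cuts [8, 15, 24, 42, 54, 72, 104, 112, 126, 134, 179]

All cut coordinates (distinct, sorted): [2, 8, 15, 24, 35, 42, 48, 54, 72, 81, 87, 104, 112, 126, 134, 142, 153, 168, 179, 188, 194]

Fragment lengths:
  2→8: 6 bp
  8→15: 7 bp
  15→24: 9 bp
  24→35: 11 bp
  35→42: 7 bp
  42→48: 6 bp
  48→54: 6 bp
  54→72: 18 bp
  72→81: 9 bp
  81→87: 6 bp
  87→104: 17 bp
  104→112: 8 bp
  112→126: 14 bp
  126→134: 8 bp
  134→142: 8 bp
  142→153: 11 bp
  153→168: 15 bp
  168→179: 11 bp
  179→188: 9 bp
  188→194: 6 bp
  194→2 (wrap): 199-194+2 = 7 bp

[6,6,6,6,6,7,7,7,8,8,8,9,9,9,11,11,11,14,15,17,18]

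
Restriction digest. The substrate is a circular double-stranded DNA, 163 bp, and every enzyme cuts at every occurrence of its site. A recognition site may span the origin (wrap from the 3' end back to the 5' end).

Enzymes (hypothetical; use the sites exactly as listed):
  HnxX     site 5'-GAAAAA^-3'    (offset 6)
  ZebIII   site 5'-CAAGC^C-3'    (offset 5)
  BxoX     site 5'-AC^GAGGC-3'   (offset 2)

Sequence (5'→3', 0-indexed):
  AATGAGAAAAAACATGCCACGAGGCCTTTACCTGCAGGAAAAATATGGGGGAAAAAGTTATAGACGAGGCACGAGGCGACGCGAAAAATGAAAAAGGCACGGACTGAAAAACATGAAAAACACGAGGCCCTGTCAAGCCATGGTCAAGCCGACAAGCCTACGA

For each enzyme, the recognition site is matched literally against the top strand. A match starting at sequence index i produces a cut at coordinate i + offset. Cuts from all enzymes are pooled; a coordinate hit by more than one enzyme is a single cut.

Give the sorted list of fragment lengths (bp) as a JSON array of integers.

[3,7,7,8,9,9,9,11,13,15,16,16,17,23]

Scan for sites:
  HnxX GAAAAA/6: at [5, 37, 50, 82, 89, 105, 114] ⇒ [11, 43, 56, 88, 95, 111, 120]
  ZebIII CAAGCC/5: at [133, 144, 152] ⇒ [138, 149, 157]
  BxoX ACGAGGC/2: at [18, 63, 70, 121] ⇒ [20, 65, 72, 123]

Pooled cuts: [11, 20, 43, 56, 65, 72, 88, 95, 111, 120, 123, 138, 149, 157]

Fragment lengths:
  11→20: 9 bp
  20→43: 23 bp
  43→56: 13 bp
  56→65: 9 bp
  65→72: 7 bp
  72→88: 16 bp
  88→95: 7 bp
  95→111: 16 bp
  111→120: 9 bp
  120→123: 3 bp
  123→138: 15 bp
  138→149: 11 bp
  149→157: 8 bp
  157→11 (wrap): 163-157+11 = 17 bp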